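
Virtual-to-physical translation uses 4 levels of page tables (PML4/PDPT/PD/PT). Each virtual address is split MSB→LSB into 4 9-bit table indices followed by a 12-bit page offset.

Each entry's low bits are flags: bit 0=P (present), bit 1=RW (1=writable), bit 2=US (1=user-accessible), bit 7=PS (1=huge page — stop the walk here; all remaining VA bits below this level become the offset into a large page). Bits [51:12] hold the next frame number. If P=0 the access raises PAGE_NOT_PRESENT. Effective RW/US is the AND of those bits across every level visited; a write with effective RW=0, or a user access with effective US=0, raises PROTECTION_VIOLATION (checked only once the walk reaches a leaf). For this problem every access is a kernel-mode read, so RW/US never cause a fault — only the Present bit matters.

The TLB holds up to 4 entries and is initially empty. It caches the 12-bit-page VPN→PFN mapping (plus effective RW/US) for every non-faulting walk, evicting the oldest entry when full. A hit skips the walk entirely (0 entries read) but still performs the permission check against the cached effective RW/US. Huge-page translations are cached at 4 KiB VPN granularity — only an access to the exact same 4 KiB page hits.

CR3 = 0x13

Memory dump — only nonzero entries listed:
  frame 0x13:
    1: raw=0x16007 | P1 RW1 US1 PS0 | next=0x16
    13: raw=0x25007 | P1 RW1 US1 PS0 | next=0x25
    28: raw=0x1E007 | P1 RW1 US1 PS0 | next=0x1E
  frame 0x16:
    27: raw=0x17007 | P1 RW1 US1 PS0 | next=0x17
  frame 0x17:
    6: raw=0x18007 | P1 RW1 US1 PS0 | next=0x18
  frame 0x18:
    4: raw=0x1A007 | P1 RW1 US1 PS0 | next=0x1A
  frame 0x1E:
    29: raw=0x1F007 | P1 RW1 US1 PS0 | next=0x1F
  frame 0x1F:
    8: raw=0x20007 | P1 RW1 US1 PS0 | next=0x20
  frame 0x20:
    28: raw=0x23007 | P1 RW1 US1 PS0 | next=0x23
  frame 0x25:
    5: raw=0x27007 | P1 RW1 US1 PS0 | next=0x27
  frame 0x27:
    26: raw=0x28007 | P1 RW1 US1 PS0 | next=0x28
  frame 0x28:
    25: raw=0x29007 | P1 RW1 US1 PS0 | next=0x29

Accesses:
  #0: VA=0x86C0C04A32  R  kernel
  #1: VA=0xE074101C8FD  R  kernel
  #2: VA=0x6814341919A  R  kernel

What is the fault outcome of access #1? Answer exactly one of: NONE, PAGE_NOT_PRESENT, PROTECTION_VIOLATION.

Walk each access:
#0 VA=0x86C0C04A32 (r,kernel):
  lvl0: tbl 0x13, slot 1 ⇒ 0x16007 (P1/RW1/US1/PS0)
  lvl1: tbl 0x16, slot 27 ⇒ 0x17007 (P1/RW1/US1/PS0)
  lvl2: tbl 0x17, slot 6 ⇒ 0x18007 (P1/RW1/US1/PS0)
  lvl3: tbl 0x18, slot 4 ⇒ 0x1A007 (P1/RW1/US1/PS0)
  → PA=0x1AA32  (4 entries read)
#1 VA=0xE074101C8FD (r,kernel):
  lvl0: tbl 0x13, slot 28 ⇒ 0x1E007 (P1/RW1/US1/PS0)
  lvl1: tbl 0x1E, slot 29 ⇒ 0x1F007 (P1/RW1/US1/PS0)
  lvl2: tbl 0x1F, slot 8 ⇒ 0x20007 (P1/RW1/US1/PS0)
  lvl3: tbl 0x20, slot 28 ⇒ 0x23007 (P1/RW1/US1/PS0)
  → PA=0x238FD  (4 entries read)
#2 VA=0x6814341919A (r,kernel):
  lvl0: tbl 0x13, slot 13 ⇒ 0x25007 (P1/RW1/US1/PS0)
  lvl1: tbl 0x25, slot 5 ⇒ 0x27007 (P1/RW1/US1/PS0)
  lvl2: tbl 0x27, slot 26 ⇒ 0x28007 (P1/RW1/US1/PS0)
  lvl3: tbl 0x28, slot 25 ⇒ 0x29007 (P1/RW1/US1/PS0)
  → PA=0x2919A  (4 entries read)

Access #1 fault: NONE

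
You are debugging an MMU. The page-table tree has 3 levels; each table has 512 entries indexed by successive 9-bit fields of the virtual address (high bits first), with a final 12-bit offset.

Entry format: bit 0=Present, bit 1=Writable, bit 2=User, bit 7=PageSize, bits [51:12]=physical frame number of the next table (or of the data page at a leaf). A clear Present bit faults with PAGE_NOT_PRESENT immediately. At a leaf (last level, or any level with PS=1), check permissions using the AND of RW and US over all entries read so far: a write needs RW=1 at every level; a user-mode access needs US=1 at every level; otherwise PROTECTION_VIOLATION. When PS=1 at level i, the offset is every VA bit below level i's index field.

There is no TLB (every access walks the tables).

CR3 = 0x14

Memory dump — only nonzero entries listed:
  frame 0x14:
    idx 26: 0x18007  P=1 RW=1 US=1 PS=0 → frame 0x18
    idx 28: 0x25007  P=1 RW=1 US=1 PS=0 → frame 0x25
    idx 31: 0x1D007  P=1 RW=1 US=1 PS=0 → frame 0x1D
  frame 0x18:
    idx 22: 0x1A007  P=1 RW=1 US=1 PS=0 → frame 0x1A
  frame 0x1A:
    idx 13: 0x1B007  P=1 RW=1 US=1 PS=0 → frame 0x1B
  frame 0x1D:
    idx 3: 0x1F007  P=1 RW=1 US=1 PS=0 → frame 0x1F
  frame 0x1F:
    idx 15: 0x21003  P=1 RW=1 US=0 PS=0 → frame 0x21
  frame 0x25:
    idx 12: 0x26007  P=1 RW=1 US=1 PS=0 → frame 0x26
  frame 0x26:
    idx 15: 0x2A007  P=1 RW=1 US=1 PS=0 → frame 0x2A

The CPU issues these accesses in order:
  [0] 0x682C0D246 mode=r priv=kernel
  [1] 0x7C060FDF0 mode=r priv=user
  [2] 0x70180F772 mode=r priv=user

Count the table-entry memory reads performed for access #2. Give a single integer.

Walk each access:
#0 VA=0x682C0D246 (r,kernel):
  [0] read 0x14 idx=26: raw=0x18007 flags P=1 W=1 U=1 S=0
  [1] read 0x18 idx=22: raw=0x1A007 flags P=1 W=1 U=1 S=0
  [2] read 0x1A idx=13: raw=0x1B007 flags P=1 W=1 U=1 S=0
  → PA=0x1B246  (3 entries read)
#1 VA=0x7C060FDF0 (r,user):
  [0] read 0x14 idx=31: raw=0x1D007 flags P=1 W=1 U=1 S=0
  [1] read 0x1D idx=3: raw=0x1F007 flags P=1 W=1 U=1 S=0
  [2] read 0x1F idx=15: raw=0x21003 flags P=1 W=1 U=0 S=0
  ⇒ fault: PROTECTION_VIOLATION  — 3 lookups
#2 VA=0x70180F772 (r,user):
  [0] read 0x14 idx=28: raw=0x25007 flags P=1 W=1 U=1 S=0
  [1] read 0x25 idx=12: raw=0x26007 flags P=1 W=1 U=1 S=0
  [2] read 0x26 idx=15: raw=0x2A007 flags P=1 W=1 U=1 S=0
  → PA=0x2A772  (3 entries read)

Entries read for #2: 3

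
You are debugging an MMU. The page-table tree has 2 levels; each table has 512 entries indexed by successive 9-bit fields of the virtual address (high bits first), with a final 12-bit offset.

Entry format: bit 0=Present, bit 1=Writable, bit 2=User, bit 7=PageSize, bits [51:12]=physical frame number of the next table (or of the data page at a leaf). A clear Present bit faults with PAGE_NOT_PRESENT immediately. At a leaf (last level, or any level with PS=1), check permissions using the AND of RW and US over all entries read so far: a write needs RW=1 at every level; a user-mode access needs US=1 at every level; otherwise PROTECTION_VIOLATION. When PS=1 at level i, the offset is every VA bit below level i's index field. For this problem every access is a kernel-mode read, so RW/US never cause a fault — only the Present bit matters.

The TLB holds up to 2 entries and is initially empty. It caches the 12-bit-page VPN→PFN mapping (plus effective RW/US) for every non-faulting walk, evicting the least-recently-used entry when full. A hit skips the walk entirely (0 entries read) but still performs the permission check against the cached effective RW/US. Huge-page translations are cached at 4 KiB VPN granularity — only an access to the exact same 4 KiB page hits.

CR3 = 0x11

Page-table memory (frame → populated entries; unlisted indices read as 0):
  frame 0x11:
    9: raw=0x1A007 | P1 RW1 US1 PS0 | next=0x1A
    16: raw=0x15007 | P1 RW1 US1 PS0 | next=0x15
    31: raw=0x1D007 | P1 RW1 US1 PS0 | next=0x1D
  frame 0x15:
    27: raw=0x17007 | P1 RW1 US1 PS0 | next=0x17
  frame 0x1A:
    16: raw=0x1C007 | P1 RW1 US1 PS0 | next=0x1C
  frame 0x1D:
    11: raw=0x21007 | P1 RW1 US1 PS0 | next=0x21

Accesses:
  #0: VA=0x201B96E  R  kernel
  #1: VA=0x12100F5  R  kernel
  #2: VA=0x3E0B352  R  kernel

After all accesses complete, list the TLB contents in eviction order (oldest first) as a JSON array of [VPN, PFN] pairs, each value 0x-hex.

Trace:
#0 VA=0x201B96E (r,kernel):
  lvl0: tbl 0x11, slot 16 ⇒ 0x15007 (P1/RW1/US1/PS0)
  lvl1: tbl 0x15, slot 27 ⇒ 0x17007 (P1/RW1/US1/PS0)
  ⇒ phys 0x1796E  [2 reads]
#1 VA=0x12100F5 (r,kernel):
  lvl0: tbl 0x11, slot 9 ⇒ 0x1A007 (P1/RW1/US1/PS0)
  lvl1: tbl 0x1A, slot 16 ⇒ 0x1C007 (P1/RW1/US1/PS0)
  ⇒ phys 0x1C0F5  [2 reads]
#2 VA=0x3E0B352 (r,kernel):
  lvl0: tbl 0x11, slot 31 ⇒ 0x1D007 (P1/RW1/US1/PS0)
  lvl1: tbl 0x1D, slot 11 ⇒ 0x21007 (P1/RW1/US1/PS0)
  ⇒ phys 0x21352  [2 reads]

TLB: [["0x1210", "0x1C"], ["0x3E0B", "0x21"]]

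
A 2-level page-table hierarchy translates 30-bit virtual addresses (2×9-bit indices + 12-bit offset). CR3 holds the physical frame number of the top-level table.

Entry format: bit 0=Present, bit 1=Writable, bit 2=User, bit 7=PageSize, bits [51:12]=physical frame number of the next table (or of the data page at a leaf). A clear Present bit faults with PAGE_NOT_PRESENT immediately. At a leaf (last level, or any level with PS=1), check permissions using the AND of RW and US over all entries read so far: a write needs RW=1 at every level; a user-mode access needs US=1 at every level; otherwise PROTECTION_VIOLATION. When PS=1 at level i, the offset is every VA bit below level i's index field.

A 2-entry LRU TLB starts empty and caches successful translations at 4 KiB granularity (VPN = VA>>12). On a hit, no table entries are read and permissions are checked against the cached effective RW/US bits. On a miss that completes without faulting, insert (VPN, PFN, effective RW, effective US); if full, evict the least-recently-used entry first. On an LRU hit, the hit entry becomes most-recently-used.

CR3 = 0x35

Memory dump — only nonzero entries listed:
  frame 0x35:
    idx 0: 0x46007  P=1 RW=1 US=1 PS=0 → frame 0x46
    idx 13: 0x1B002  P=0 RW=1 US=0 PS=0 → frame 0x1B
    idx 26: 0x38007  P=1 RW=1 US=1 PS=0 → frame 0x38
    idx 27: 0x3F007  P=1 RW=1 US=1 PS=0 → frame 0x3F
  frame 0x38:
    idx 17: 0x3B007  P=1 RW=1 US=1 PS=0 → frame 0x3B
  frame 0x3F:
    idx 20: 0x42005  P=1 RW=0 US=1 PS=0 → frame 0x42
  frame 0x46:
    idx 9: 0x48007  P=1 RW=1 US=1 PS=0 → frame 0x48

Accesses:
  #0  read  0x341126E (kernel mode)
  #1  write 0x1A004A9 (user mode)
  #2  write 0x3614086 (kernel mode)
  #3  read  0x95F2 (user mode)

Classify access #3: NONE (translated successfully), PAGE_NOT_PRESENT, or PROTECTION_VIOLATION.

Trace:
#0 VA=0x341126E (r,kernel):
  [0] read 0x35 idx=26: raw=0x38007 flags P=1 W=1 U=1 S=0
  [1] read 0x38 idx=17: raw=0x3B007 flags P=1 W=1 U=1 S=0
  ⇒ phys 0x3B26E  [2 reads]
#1 VA=0x1A004A9 (w,user):
  [0] read 0x35 idx=13: raw=0x1B002 flags P=0 W=1 U=0 S=0
  ✗ PAGE_NOT_PRESENT  [1 reads]
#2 VA=0x3614086 (w,kernel):
  [0] read 0x35 idx=27: raw=0x3F007 flags P=1 W=1 U=1 S=0
  [1] read 0x3F idx=20: raw=0x42005 flags P=1 W=0 U=1 S=0
  ✗ PROTECTION_VIOLATION  [2 reads]
#3 VA=0x95F2 (r,user):
  [0] read 0x35 idx=0: raw=0x46007 flags P=1 W=1 U=1 S=0
  [1] read 0x46 idx=9: raw=0x48007 flags P=1 W=1 U=1 S=0
  ⇒ phys 0x485F2  [2 reads]

Access #3 fault: NONE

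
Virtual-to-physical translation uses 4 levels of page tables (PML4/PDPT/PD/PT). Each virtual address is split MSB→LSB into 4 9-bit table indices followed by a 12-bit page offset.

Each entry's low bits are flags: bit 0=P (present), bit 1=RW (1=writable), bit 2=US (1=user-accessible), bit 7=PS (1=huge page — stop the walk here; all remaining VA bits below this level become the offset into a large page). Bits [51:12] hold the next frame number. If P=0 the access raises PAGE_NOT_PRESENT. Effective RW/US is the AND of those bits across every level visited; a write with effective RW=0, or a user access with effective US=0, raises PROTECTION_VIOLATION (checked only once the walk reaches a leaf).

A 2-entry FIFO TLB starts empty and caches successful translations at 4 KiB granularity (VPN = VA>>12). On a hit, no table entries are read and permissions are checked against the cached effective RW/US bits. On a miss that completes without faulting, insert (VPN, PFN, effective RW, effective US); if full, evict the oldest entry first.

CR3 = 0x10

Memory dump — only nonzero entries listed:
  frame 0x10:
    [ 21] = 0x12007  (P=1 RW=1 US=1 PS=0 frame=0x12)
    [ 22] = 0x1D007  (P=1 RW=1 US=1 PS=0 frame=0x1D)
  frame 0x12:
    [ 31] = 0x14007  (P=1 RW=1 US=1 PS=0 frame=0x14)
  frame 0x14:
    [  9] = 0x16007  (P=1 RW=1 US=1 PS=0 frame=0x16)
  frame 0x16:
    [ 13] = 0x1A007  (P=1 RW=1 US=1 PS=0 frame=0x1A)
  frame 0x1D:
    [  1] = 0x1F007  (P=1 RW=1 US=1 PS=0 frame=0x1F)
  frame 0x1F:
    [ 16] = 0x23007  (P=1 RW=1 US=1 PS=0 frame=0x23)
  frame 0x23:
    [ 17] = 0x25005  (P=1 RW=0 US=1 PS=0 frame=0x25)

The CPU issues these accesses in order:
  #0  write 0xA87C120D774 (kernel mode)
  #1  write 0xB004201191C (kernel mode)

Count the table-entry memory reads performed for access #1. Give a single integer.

Per-access translation:
#0 VA=0xA87C120D774 (w,kernel):
  [0] read 0x10 idx=21: raw=0x12007 flags P=1 W=1 U=1 S=0
  [1] read 0x12 idx=31: raw=0x14007 flags P=1 W=1 U=1 S=0
  [2] read 0x14 idx=9: raw=0x16007 flags P=1 W=1 U=1 S=0
  [3] read 0x16 idx=13: raw=0x1A007 flags P=1 W=1 U=1 S=0
  ✓ 0x1A774  — 4 lookups
#1 VA=0xB004201191C (w,kernel):
  [0] read 0x10 idx=22: raw=0x1D007 flags P=1 W=1 U=1 S=0
  [1] read 0x1D idx=1: raw=0x1F007 flags P=1 W=1 U=1 S=0
  [2] read 0x1F idx=16: raw=0x23007 flags P=1 W=1 U=1 S=0
  [3] read 0x23 idx=17: raw=0x25005 flags P=1 W=0 U=1 S=0
  → PROTECTION_VIOLATION  (4 entries read)

Entries read for #1: 4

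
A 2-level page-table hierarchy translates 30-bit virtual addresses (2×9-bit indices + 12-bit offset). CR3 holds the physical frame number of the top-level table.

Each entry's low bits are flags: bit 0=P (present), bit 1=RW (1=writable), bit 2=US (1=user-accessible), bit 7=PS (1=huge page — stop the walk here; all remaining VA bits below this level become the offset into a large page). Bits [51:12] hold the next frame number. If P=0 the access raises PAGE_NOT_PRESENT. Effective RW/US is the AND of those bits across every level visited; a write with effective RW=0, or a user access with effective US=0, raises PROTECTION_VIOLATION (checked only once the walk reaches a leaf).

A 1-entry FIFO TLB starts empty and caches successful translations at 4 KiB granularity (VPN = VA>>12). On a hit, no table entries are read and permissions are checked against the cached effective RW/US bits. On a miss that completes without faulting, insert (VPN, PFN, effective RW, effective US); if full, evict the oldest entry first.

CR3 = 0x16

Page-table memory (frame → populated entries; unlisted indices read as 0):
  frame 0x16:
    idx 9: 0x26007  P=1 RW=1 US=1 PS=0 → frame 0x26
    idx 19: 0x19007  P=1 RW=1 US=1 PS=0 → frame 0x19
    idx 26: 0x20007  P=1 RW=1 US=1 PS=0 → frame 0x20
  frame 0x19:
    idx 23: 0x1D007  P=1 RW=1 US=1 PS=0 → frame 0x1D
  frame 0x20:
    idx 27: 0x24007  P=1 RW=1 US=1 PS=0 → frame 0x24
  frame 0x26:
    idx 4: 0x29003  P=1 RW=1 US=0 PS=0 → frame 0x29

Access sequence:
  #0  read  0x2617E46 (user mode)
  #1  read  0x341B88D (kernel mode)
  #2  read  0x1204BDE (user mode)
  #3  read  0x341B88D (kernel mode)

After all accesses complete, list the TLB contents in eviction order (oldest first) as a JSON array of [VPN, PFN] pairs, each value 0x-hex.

Walk each access:
#0 VA=0x2617E46 (r,user):
  [0] read 0x16 idx=19: raw=0x19007 flags P=1 W=1 U=1 S=0
  [1] read 0x19 idx=23: raw=0x1D007 flags P=1 W=1 U=1 S=0
  ⇒ phys 0x1DE46  [2 reads]
#1 VA=0x341B88D (r,kernel):
  [0] read 0x16 idx=26: raw=0x20007 flags P=1 W=1 U=1 S=0
  [1] read 0x20 idx=27: raw=0x24007 flags P=1 W=1 U=1 S=0
  ⇒ phys 0x2488D  [2 reads]
#2 VA=0x1204BDE (r,user):
  [0] read 0x16 idx=9: raw=0x26007 flags P=1 W=1 U=1 S=0
  [1] read 0x26 idx=4: raw=0x29003 flags P=1 W=1 U=0 S=0
  → PROTECTION_VIOLATION  (2 entries read)
#3 VA=0x341B88D (r,kernel):
  TLB hit vpn=0x341B → PA=0x2488D

TLB: [["0x341B", "0x24"]]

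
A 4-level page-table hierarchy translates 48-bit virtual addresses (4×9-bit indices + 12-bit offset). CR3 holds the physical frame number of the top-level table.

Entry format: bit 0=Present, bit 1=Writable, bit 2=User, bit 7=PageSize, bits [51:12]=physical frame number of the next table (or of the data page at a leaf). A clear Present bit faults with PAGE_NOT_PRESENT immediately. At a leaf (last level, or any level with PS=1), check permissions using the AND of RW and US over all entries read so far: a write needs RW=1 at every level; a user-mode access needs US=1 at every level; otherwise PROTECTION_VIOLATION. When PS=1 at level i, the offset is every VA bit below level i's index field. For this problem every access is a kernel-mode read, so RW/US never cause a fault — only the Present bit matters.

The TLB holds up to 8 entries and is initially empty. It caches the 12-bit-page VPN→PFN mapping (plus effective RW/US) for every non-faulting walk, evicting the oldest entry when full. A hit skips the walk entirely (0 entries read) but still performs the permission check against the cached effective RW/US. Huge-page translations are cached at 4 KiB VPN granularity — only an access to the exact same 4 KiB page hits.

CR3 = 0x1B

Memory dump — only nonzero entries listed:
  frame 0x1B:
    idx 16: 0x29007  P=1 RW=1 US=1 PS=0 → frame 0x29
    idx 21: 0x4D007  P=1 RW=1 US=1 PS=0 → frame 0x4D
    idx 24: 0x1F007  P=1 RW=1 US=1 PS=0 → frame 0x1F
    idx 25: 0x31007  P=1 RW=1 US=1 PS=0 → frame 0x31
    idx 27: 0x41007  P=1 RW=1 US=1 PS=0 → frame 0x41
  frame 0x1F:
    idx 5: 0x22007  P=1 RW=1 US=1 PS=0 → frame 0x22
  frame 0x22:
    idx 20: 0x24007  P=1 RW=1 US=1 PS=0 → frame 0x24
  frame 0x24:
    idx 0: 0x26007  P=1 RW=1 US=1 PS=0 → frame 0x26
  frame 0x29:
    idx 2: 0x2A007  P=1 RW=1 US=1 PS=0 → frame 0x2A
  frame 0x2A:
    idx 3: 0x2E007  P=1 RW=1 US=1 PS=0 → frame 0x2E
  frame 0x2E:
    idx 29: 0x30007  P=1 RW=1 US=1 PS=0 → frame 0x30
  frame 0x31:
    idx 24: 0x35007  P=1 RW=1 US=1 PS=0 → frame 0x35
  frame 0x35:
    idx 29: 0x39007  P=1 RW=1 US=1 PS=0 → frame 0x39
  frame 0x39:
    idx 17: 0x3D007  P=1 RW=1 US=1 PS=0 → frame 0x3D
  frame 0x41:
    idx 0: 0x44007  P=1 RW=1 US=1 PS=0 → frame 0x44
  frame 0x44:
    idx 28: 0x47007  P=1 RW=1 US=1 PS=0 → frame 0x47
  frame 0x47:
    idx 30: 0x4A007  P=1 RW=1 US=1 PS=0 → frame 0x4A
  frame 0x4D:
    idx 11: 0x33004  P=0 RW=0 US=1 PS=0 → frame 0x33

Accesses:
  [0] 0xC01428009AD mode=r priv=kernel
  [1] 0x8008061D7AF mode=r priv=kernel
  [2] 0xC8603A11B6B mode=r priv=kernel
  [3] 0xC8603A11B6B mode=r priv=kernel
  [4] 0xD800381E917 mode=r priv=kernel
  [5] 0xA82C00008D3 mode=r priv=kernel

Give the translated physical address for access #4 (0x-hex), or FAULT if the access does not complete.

Walk each access:
#0 VA=0xC01428009AD (r,kernel):
  [0] read 0x1B idx=24: raw=0x1F007 flags P=1 W=1 U=1 S=0
  [1] read 0x1F idx=5: raw=0x22007 flags P=1 W=1 U=1 S=0
  [2] read 0x22 idx=20: raw=0x24007 flags P=1 W=1 U=1 S=0
  [3] read 0x24 idx=0: raw=0x26007 flags P=1 W=1 U=1 S=0
  → PA=0x269AD  (4 entries read)
#1 VA=0x8008061D7AF (r,kernel):
  [0] read 0x1B idx=16: raw=0x29007 flags P=1 W=1 U=1 S=0
  [1] read 0x29 idx=2: raw=0x2A007 flags P=1 W=1 U=1 S=0
  [2] read 0x2A idx=3: raw=0x2E007 flags P=1 W=1 U=1 S=0
  [3] read 0x2E idx=29: raw=0x30007 flags P=1 W=1 U=1 S=0
  → PA=0x307AF  (4 entries read)
#2 VA=0xC8603A11B6B (r,kernel):
  [0] read 0x1B idx=25: raw=0x31007 flags P=1 W=1 U=1 S=0
  [1] read 0x31 idx=24: raw=0x35007 flags P=1 W=1 U=1 S=0
  [2] read 0x35 idx=29: raw=0x39007 flags P=1 W=1 U=1 S=0
  [3] read 0x39 idx=17: raw=0x3D007 flags P=1 W=1 U=1 S=0
  → PA=0x3DB6B  (4 entries read)
#3 VA=0xC8603A11B6B (r,kernel):
  TLB hit vpn=0xC8603A11 → PA=0x3DB6B
#4 VA=0xD800381E917 (r,kernel):
  [0] read 0x1B idx=27: raw=0x41007 flags P=1 W=1 U=1 S=0
  [1] read 0x41 idx=0: raw=0x44007 flags P=1 W=1 U=1 S=0
  [2] read 0x44 idx=28: raw=0x47007 flags P=1 W=1 U=1 S=0
  [3] read 0x47 idx=30: raw=0x4A007 flags P=1 W=1 U=1 S=0
  → PA=0x4A917  (4 entries read)
#5 VA=0xA82C00008D3 (r,kernel):
  [0] read 0x1B idx=21: raw=0x4D007 flags P=1 W=1 U=1 S=0
  [1] read 0x4D idx=11: raw=0x33004 flags P=0 W=0 U=1 S=0
  → PAGE_NOT_PRESENT  (2 entries read)

Access #4 PA: 0x4A917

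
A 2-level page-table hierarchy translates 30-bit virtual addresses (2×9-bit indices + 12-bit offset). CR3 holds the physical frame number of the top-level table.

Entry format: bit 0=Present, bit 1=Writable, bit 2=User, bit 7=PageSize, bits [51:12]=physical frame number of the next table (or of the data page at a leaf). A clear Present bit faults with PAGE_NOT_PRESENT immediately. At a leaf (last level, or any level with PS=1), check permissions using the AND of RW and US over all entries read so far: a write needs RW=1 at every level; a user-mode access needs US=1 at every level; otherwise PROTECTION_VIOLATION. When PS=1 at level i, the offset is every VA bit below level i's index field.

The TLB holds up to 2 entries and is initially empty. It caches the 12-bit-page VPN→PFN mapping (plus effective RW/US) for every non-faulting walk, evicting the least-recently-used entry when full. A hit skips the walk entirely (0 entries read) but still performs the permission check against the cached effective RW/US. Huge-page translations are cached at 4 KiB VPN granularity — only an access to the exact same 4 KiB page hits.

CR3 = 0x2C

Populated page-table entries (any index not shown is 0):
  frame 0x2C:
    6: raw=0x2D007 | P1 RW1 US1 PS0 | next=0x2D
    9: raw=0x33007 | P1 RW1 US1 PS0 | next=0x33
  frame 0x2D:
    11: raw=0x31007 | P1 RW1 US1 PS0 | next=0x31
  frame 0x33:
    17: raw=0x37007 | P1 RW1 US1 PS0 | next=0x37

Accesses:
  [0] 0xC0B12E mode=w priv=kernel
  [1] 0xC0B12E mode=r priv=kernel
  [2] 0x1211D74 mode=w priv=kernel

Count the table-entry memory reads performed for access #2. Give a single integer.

Walk each access:
#0 VA=0xC0B12E (w,kernel):
  L0: frame=0x2C idx=6 entry=0x2D007 [P=1 RW=1 US=1 PS=0]
  L1: frame=0x2D idx=11 entry=0x31007 [P=1 RW=1 US=1 PS=0]
  ⇒ phys 0x3112E  [2 reads]
#1 VA=0xC0B12E (r,kernel):
  TLB hit vpn=0xC0B → PA=0x3112E
#2 VA=0x1211D74 (w,kernel):
  L0: frame=0x2C idx=9 entry=0x33007 [P=1 RW=1 US=1 PS=0]
  L1: frame=0x33 idx=17 entry=0x37007 [P=1 RW=1 US=1 PS=0]
  ⇒ phys 0x37D74  [2 reads]

Entries read for #2: 2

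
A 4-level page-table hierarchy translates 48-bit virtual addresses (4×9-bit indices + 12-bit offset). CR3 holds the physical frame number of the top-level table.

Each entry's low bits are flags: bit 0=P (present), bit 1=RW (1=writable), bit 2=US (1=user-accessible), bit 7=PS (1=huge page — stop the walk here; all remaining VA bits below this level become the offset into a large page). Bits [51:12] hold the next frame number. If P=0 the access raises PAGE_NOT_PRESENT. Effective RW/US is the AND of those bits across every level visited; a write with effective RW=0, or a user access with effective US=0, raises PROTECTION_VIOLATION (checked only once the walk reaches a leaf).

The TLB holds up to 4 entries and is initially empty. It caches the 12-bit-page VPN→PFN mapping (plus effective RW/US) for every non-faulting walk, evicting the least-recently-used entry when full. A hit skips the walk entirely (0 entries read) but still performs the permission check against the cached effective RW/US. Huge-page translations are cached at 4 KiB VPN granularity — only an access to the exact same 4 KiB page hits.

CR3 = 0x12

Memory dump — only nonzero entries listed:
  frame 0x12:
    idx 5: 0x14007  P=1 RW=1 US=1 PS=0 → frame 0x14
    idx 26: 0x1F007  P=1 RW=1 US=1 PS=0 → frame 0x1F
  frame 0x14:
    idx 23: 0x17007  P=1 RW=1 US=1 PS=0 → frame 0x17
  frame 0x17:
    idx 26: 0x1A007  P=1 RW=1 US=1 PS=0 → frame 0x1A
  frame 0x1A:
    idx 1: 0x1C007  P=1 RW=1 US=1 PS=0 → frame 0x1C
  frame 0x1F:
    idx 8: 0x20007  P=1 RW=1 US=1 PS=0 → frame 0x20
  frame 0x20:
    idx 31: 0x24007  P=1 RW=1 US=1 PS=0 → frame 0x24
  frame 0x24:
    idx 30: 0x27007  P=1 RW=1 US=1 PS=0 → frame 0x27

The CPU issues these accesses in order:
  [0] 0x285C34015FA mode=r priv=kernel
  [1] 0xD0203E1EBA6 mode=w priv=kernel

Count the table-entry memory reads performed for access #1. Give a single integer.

Per-access translation:
#0 VA=0x285C34015FA (r,kernel):
  [0] read 0x12 idx=5: raw=0x14007 flags P=1 W=1 U=1 S=0
  [1] read 0x14 idx=23: raw=0x17007 flags P=1 W=1 U=1 S=0
  [2] read 0x17 idx=26: raw=0x1A007 flags P=1 W=1 U=1 S=0
  [3] read 0x1A idx=1: raw=0x1C007 flags P=1 W=1 U=1 S=0
  ⇒ phys 0x1C5FA  [4 reads]
#1 VA=0xD0203E1EBA6 (w,kernel):
  [0] read 0x12 idx=26: raw=0x1F007 flags P=1 W=1 U=1 S=0
  [1] read 0x1F idx=8: raw=0x20007 flags P=1 W=1 U=1 S=0
  [2] read 0x20 idx=31: raw=0x24007 flags P=1 W=1 U=1 S=0
  [3] read 0x24 idx=30: raw=0x27007 flags P=1 W=1 U=1 S=0
  ⇒ phys 0x27BA6  [4 reads]

Entries read for #1: 4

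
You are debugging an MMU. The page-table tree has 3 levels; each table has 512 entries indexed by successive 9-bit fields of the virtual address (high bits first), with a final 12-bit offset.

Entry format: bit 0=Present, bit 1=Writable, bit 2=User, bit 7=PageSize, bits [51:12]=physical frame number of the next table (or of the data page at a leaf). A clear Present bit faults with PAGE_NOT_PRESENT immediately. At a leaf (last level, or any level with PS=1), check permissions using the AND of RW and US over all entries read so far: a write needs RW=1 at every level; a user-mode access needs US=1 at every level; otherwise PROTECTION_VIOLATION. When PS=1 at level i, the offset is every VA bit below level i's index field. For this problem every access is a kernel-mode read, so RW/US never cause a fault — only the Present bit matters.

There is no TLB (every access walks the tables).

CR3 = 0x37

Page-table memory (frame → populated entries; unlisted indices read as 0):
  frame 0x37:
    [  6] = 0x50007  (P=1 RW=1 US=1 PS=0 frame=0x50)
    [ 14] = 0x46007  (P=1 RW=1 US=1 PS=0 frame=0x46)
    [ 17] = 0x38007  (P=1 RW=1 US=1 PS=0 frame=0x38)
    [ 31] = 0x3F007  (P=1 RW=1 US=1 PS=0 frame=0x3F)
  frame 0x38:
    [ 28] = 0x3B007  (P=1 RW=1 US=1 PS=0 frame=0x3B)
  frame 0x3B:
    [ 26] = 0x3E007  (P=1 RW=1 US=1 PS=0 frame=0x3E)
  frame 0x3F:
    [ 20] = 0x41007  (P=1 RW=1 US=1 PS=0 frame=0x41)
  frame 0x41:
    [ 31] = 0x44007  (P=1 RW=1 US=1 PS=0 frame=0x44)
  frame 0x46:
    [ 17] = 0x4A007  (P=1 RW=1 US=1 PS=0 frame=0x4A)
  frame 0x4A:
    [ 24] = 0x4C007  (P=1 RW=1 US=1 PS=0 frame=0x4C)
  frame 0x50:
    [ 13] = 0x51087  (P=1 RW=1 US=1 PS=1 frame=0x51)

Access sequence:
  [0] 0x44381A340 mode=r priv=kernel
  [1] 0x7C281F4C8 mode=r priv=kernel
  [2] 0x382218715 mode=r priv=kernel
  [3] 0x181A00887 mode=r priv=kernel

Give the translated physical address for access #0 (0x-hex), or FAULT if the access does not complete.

Per-access translation:
#0 VA=0x44381A340 (r,kernel):
  [0] read 0x37 idx=17: raw=0x38007 flags P=1 W=1 U=1 S=0
  [1] read 0x38 idx=28: raw=0x3B007 flags P=1 W=1 U=1 S=0
  [2] read 0x3B idx=26: raw=0x3E007 flags P=1 W=1 U=1 S=0
  ⇒ phys 0x3E340  [3 reads]
#1 VA=0x7C281F4C8 (r,kernel):
  [0] read 0x37 idx=31: raw=0x3F007 flags P=1 W=1 U=1 S=0
  [1] read 0x3F idx=20: raw=0x41007 flags P=1 W=1 U=1 S=0
  [2] read 0x41 idx=31: raw=0x44007 flags P=1 W=1 U=1 S=0
  ⇒ phys 0x444C8  [3 reads]
#2 VA=0x382218715 (r,kernel):
  [0] read 0x37 idx=14: raw=0x46007 flags P=1 W=1 U=1 S=0
  [1] read 0x46 idx=17: raw=0x4A007 flags P=1 W=1 U=1 S=0
  [2] read 0x4A idx=24: raw=0x4C007 flags P=1 W=1 U=1 S=0
  ⇒ phys 0x4C715  [3 reads]
#3 VA=0x181A00887 (r,kernel):
  [0] read 0x37 idx=6: raw=0x50007 flags P=1 W=1 U=1 S=0
  [1] read 0x50 idx=13: raw=0x51087 flags P=1 W=1 U=1 S=1
  ⇒ phys 0x51887 (huge @L1)  [2 reads]

Access #0 PA: 0x3E340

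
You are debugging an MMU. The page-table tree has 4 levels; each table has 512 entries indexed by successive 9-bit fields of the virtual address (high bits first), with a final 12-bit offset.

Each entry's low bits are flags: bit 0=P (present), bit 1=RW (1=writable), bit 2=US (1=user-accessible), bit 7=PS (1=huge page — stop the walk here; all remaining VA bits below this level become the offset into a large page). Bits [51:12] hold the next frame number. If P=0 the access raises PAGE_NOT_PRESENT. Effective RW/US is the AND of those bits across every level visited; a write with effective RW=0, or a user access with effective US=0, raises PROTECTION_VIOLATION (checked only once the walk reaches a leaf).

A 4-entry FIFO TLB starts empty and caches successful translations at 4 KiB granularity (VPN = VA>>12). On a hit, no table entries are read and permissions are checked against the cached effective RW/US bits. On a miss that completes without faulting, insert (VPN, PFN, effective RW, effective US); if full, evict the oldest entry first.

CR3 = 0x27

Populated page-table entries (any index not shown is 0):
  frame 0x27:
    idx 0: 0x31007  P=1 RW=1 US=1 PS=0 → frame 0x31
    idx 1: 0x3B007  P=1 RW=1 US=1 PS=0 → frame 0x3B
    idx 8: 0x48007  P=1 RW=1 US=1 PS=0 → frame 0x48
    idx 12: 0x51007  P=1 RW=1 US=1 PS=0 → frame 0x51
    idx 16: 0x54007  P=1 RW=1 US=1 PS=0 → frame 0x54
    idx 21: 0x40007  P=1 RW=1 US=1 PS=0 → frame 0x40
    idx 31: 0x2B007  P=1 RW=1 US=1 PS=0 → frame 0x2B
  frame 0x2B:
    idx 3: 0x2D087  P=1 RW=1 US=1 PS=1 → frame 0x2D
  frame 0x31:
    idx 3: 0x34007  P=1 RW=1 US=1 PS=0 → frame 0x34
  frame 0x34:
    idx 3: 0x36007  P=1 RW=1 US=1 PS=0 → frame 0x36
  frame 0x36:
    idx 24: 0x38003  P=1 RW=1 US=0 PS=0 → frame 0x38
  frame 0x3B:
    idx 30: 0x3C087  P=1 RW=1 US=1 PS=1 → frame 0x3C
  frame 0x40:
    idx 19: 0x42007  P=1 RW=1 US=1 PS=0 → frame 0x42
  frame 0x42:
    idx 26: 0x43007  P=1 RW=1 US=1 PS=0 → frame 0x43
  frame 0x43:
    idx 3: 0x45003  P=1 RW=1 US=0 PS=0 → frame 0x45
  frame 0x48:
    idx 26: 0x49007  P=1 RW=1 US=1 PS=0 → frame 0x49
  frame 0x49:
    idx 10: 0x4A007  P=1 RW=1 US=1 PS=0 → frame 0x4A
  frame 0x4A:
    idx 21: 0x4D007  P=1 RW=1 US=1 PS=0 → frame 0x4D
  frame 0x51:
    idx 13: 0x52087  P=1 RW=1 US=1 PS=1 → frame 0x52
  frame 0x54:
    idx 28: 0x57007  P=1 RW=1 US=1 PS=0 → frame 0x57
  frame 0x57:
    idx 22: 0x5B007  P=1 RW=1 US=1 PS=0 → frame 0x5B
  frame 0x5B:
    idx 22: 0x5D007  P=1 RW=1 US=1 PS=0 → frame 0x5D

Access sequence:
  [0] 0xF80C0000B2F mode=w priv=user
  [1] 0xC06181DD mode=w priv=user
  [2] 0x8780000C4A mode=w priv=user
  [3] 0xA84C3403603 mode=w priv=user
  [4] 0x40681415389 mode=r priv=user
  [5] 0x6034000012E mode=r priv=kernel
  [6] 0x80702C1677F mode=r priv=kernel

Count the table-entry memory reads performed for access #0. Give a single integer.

Trace:
#0 VA=0xF80C0000B2F (w,user):
  L0 @0x27[31] → 0x2B007  P=1,RW=1,US=1,PS=0
  L1 @0x2B[3] → 0x2D087  P=1,RW=1,US=1,PS=1
  ✓ 0x2DB2F (huge @L1)  — 2 lookups
#1 VA=0xC06181DD (w,user):
  L0 @0x27[0] → 0x31007  P=1,RW=1,US=1,PS=0
  L1 @0x31[3] → 0x34007  P=1,RW=1,US=1,PS=0
  L2 @0x34[3] → 0x36007  P=1,RW=1,US=1,PS=0
  L3 @0x36[24] → 0x38003  P=1,RW=1,US=0,PS=0
  → PROTECTION_VIOLATION  (4 entries read)
#2 VA=0x8780000C4A (w,user):
  L0 @0x27[1] → 0x3B007  P=1,RW=1,US=1,PS=0
  L1 @0x3B[30] → 0x3C087  P=1,RW=1,US=1,PS=1
  ✓ 0x3CC4A (huge @L1)  — 2 lookups
#3 VA=0xA84C3403603 (w,user):
  L0 @0x27[21] → 0x40007  P=1,RW=1,US=1,PS=0
  L1 @0x40[19] → 0x42007  P=1,RW=1,US=1,PS=0
  L2 @0x42[26] → 0x43007  P=1,RW=1,US=1,PS=0
  L3 @0x43[3] → 0x45003  P=1,RW=1,US=0,PS=0
  → PROTECTION_VIOLATION  (4 entries read)
#4 VA=0x40681415389 (r,user):
  L0 @0x27[8] → 0x48007  P=1,RW=1,US=1,PS=0
  L1 @0x48[26] → 0x49007  P=1,RW=1,US=1,PS=0
  L2 @0x49[10] → 0x4A007  P=1,RW=1,US=1,PS=0
  L3 @0x4A[21] → 0x4D007  P=1,RW=1,US=1,PS=0
  ✓ 0x4D389  — 4 lookups
#5 VA=0x6034000012E (r,kernel):
  L0 @0x27[12] → 0x51007  P=1,RW=1,US=1,PS=0
  L1 @0x51[13] → 0x52087  P=1,RW=1,US=1,PS=1
  ✓ 0x5212E (huge @L1)  — 2 lookups
#6 VA=0x80702C1677F (r,kernel):
  L0 @0x27[16] → 0x54007  P=1,RW=1,US=1,PS=0
  L1 @0x54[28] → 0x57007  P=1,RW=1,US=1,PS=0
  L2 @0x57[22] → 0x5B007  P=1,RW=1,US=1,PS=0
  L3 @0x5B[22] → 0x5D007  P=1,RW=1,US=1,PS=0
  ✓ 0x5D77F  — 4 lookups

Entries read for #0: 2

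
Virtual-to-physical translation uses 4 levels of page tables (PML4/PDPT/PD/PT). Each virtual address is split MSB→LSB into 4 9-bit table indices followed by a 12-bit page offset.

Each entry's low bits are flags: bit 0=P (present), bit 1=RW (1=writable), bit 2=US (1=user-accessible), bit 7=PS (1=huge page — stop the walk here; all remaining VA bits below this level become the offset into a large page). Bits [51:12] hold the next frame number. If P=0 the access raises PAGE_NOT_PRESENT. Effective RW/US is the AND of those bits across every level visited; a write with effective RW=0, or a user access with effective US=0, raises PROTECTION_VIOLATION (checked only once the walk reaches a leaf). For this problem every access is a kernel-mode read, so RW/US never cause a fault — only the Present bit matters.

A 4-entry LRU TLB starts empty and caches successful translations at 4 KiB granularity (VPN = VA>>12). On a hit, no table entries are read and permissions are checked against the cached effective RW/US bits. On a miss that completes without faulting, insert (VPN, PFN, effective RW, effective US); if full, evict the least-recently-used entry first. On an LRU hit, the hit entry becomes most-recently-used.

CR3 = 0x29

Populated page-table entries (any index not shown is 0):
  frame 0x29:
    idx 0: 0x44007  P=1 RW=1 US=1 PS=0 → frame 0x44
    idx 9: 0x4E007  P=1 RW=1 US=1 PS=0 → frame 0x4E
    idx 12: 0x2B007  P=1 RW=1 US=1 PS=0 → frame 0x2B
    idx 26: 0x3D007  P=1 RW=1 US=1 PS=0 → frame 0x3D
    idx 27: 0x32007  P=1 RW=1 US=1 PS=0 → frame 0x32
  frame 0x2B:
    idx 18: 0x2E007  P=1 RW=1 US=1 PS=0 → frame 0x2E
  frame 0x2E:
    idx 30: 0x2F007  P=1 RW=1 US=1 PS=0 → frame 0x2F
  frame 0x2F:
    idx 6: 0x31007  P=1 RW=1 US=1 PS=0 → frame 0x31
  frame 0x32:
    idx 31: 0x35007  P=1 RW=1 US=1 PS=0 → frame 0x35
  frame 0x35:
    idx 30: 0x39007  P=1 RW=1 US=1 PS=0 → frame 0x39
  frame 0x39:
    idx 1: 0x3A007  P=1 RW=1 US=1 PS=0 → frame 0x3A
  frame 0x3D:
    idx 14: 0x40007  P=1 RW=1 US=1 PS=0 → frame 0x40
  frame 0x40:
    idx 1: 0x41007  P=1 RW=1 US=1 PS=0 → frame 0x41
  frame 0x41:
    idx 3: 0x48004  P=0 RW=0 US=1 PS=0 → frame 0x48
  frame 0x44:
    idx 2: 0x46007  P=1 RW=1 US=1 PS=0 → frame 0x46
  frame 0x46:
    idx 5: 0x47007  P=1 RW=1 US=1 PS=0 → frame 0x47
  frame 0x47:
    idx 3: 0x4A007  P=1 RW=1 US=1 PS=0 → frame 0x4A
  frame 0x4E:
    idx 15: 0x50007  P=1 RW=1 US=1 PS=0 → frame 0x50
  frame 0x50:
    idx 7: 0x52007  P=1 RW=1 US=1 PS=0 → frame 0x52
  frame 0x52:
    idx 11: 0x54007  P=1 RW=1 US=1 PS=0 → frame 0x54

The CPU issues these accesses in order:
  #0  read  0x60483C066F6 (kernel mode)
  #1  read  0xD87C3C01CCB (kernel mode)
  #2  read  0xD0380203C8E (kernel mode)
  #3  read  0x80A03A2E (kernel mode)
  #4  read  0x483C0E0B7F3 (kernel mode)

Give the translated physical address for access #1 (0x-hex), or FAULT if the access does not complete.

Trace:
#0 VA=0x60483C066F6 (r,kernel):
  [0] read 0x29 idx=12: raw=0x2B007 flags P=1 W=1 U=1 S=0
  [1] read 0x2B idx=18: raw=0x2E007 flags P=1 W=1 U=1 S=0
  [2] read 0x2E idx=30: raw=0x2F007 flags P=1 W=1 U=1 S=0
  [3] read 0x2F idx=6: raw=0x31007 flags P=1 W=1 U=1 S=0
  ⇒ phys 0x316F6  [4 reads]
#1 VA=0xD87C3C01CCB (r,kernel):
  [0] read 0x29 idx=27: raw=0x32007 flags P=1 W=1 U=1 S=0
  [1] read 0x32 idx=31: raw=0x35007 flags P=1 W=1 U=1 S=0
  [2] read 0x35 idx=30: raw=0x39007 flags P=1 W=1 U=1 S=0
  [3] read 0x39 idx=1: raw=0x3A007 flags P=1 W=1 U=1 S=0
  ⇒ phys 0x3ACCB  [4 reads]
#2 VA=0xD0380203C8E (r,kernel):
  [0] read 0x29 idx=26: raw=0x3D007 flags P=1 W=1 U=1 S=0
  [1] read 0x3D idx=14: raw=0x40007 flags P=1 W=1 U=1 S=0
  [2] read 0x40 idx=1: raw=0x41007 flags P=1 W=1 U=1 S=0
  [3] read 0x41 idx=3: raw=0x48004 flags P=0 W=0 U=1 S=0
  ⇒ fault: PAGE_NOT_PRESENT  — 4 lookups
#3 VA=0x80A03A2E (r,kernel):
  [0] read 0x29 idx=0: raw=0x44007 flags P=1 W=1 U=1 S=0
  [1] read 0x44 idx=2: raw=0x46007 flags P=1 W=1 U=1 S=0
  [2] read 0x46 idx=5: raw=0x47007 flags P=1 W=1 U=1 S=0
  [3] read 0x47 idx=3: raw=0x4A007 flags P=1 W=1 U=1 S=0
  ⇒ phys 0x4AA2E  [4 reads]
#4 VA=0x483C0E0B7F3 (r,kernel):
  [0] read 0x29 idx=9: raw=0x4E007 flags P=1 W=1 U=1 S=0
  [1] read 0x4E idx=15: raw=0x50007 flags P=1 W=1 U=1 S=0
  [2] read 0x50 idx=7: raw=0x52007 flags P=1 W=1 U=1 S=0
  [3] read 0x52 idx=11: raw=0x54007 flags P=1 W=1 U=1 S=0
  ⇒ phys 0x547F3  [4 reads]

Access #1 PA: 0x3ACCB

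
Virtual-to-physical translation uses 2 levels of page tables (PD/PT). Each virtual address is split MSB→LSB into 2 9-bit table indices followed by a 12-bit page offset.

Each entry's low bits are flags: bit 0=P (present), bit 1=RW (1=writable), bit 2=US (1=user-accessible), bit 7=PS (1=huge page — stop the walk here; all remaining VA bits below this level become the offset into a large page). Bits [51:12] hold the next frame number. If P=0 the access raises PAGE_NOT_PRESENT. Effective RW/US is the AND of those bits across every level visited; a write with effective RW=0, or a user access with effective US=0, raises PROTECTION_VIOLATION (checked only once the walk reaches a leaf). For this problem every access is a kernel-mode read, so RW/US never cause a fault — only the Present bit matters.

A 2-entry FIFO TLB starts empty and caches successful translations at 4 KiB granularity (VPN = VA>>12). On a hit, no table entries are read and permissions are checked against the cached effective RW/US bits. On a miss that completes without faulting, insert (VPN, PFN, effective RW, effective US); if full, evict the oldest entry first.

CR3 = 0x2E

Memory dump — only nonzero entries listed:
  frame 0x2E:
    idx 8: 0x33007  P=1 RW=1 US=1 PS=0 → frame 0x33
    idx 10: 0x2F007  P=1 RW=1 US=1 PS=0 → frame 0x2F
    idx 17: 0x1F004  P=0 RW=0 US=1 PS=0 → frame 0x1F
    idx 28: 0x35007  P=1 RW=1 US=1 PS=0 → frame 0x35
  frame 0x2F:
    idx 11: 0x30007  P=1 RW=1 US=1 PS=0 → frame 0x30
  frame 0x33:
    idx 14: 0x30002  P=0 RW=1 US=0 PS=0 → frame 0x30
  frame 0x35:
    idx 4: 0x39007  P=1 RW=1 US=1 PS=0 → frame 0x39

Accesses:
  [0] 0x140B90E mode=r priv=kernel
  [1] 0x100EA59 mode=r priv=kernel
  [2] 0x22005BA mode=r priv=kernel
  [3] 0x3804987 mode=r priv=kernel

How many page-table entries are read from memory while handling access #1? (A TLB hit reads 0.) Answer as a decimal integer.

Walk each access:
#0 VA=0x140B90E (r,kernel):
  [0] read 0x2E idx=10: raw=0x2F007 flags P=1 W=1 U=1 S=0
  [1] read 0x2F idx=11: raw=0x30007 flags P=1 W=1 U=1 S=0
  → PA=0x3090E  (2 entries read)
#1 VA=0x100EA59 (r,kernel):
  [0] read 0x2E idx=8: raw=0x33007 flags P=1 W=1 U=1 S=0
  [1] read 0x33 idx=14: raw=0x30002 flags P=0 W=1 U=0 S=0
  ✗ PAGE_NOT_PRESENT  [2 reads]
#2 VA=0x22005BA (r,kernel):
  [0] read 0x2E idx=17: raw=0x1F004 flags P=0 W=0 U=1 S=0
  ✗ PAGE_NOT_PRESENT  [1 reads]
#3 VA=0x3804987 (r,kernel):
  [0] read 0x2E idx=28: raw=0x35007 flags P=1 W=1 U=1 S=0
  [1] read 0x35 idx=4: raw=0x39007 flags P=1 W=1 U=1 S=0
  → PA=0x39987  (2 entries read)

Entries read for #1: 2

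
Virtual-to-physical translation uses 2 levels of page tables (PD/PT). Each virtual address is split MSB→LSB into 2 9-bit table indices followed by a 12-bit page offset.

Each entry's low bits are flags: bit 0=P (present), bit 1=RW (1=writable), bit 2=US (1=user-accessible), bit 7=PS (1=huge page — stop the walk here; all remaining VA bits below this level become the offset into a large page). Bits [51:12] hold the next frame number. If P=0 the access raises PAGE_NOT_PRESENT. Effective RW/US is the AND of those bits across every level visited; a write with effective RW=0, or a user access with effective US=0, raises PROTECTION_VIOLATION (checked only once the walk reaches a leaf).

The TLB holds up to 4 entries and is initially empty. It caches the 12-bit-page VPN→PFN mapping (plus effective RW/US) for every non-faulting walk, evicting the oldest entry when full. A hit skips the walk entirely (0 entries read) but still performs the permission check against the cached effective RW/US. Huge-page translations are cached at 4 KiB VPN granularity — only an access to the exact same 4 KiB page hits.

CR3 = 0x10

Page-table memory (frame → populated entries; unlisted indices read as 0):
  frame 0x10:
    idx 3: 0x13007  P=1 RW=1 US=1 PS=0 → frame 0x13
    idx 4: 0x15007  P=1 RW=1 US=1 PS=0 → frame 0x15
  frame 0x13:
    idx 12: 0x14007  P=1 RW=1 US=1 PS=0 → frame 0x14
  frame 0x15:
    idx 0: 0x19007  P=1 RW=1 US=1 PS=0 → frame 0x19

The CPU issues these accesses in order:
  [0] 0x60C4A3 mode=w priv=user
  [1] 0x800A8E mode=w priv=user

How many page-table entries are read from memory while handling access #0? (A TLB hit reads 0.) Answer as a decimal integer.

Trace:
#0 VA=0x60C4A3 (w,user):
  [0] read 0x10 idx=3: raw=0x13007 flags P=1 W=1 U=1 S=0
  [1] read 0x13 idx=12: raw=0x14007 flags P=1 W=1 U=1 S=0
  → PA=0x144A3  (2 entries read)
#1 VA=0x800A8E (w,user):
  [0] read 0x10 idx=4: raw=0x15007 flags P=1 W=1 U=1 S=0
  [1] read 0x15 idx=0: raw=0x19007 flags P=1 W=1 U=1 S=0
  → PA=0x19A8E  (2 entries read)

Entries read for #0: 2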